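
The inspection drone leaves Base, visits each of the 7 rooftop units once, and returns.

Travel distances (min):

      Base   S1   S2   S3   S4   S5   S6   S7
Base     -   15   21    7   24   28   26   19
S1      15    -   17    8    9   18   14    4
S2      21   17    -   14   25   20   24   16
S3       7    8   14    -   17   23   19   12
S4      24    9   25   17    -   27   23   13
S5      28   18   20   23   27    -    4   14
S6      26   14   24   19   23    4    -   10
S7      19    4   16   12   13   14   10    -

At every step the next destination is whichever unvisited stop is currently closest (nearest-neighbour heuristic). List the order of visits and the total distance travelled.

102 min along Base → S3 → S1 → S7 → S6 → S5 → S2 → S4 → Base.

At Base the remaining stops are S3 7, S1 15, S7 19, S2 21, S4 24, S6 26, S5 28; go to S3.
At S3 the remaining stops are S1 8, S7 12, S2 14, S4 17, S6 19, S5 23; go to S1.
At S1 the remaining stops are S7 4, S4 9, S6 14, S2 17, S5 18; go to S7.
At S7 the remaining stops are S6 10, S4 13, S5 14, S2 16; go to S6.
At S6 the remaining stops are S5 4, S4 23, S2 24; go to S5.
At S5 the remaining stops are S2 20, S4 27; go to S2.
At S2 the remaining stops are S4 25; go to S4.
Return S4→Base: 24.
Total = 7 + 8 + 4 + 10 + 4 + 20 + 25 + 24 = 102.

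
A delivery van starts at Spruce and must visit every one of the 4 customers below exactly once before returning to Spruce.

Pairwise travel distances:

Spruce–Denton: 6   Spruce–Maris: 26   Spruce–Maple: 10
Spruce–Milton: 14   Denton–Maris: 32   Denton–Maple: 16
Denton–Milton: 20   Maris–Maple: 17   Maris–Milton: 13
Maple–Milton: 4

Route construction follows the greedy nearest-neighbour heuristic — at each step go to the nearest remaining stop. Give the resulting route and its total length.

65 along Spruce → Denton → Maple → Milton → Maris → Spruce.

From Spruce: distances to unvisited — Denton=6, Maple=10, Milton=14, Maris=26. Nearest is Denton (6).
From Denton: distances to unvisited — Maple=16, Milton=20, Maris=32. Nearest is Maple (16).
From Maple: distances to unvisited — Milton=4, Maris=17. Nearest is Milton (4).
From Milton: distances to unvisited — Maris=13. Nearest is Maris (13).
Return Maris→Spruce: 26.
Total = 6 + 16 + 4 + 13 + 26 = 65.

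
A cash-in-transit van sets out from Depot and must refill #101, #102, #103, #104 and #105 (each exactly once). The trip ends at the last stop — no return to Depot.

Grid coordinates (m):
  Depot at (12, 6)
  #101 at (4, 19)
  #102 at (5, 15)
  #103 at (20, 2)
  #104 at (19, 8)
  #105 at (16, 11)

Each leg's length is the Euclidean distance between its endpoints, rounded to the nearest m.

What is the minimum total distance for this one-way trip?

Minimum one-way distance = 35 m.

There are 5! = 120 possible orderings.
Depot→#101→#102→#103→#104→#105: 15+4+20+6+4 = 49
Depot→#101→#102→#103→#105→#104: 15+4+20+10+4 = 53
Depot→#101→#102→#104→#103→#105: 15+4+16+6+10 = 51
Depot→#101→#102→#104→#105→#103: 15+4+16+4+10 = 49
Depot→#101→#102→#105→#103→#104: 15+4+12+10+6 = 47
Depot→#101→#102→#105→#104→#103: 15+4+12+4+6 = 41
Depot→#101→#103→#102→#104→#105: 15+23+20+16+4 = 78
Depot→#101→#103→#102→#105→#104: 15+23+20+12+4 = 74
Depot→#101→#103→#104→#102→#105: 15+23+6+16+12 = 72
Depot→#101→#103→#104→#105→#102: 15+23+6+4+12 = 60
Depot→#101→#103→#105→#102→#104: 15+23+10+12+16 = 76
Depot→#101→#103→#105→#104→#102: 15+23+10+4+16 = 68
Depot→#101→#104→#102→#103→#105: 15+19+16+20+10 = 80
Depot→#101→#104→#102→#105→#103: 15+19+16+12+10 = 72
… (106 more)
Depot→#103→#104→#105→#102→#101: 9+6+4+12+4 = 35  ← best
The minimum is 35.
One shortest path: Depot → #103 → #104 → #105 → #102 → #101.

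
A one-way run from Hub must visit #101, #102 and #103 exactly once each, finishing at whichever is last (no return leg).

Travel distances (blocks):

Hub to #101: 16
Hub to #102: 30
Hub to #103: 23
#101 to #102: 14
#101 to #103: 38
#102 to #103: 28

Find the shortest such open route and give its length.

Minimum one-way distance = 58 blocks.

There are 3! = 6 possible orderings.
Hub - #101 - #102 - #103: 16+14+28 = 58
Hub - #101 - #103 - #102: 16+38+28 = 82
Hub - #102 - #101 - #103: 30+14+38 = 82
Hub - #102 - #103 - #101: 30+28+38 = 96
Hub - #103 - #101 - #102: 23+38+14 = 75
Hub - #103 - #102 - #101: 23+28+14 = 65
The minimum is 58.
One shortest path: Hub → #101 → #102 → #103.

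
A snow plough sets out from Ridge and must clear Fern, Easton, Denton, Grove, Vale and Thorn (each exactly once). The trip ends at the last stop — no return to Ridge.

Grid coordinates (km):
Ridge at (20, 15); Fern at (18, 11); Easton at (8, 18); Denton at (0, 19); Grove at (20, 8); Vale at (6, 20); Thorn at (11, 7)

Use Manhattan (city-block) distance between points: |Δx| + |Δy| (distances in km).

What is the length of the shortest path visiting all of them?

Shortest open route: 46 km.

There are 6! = 720 possible orderings.
Ridge → Fern → Easton → Denton → Grove → Vale → Thorn: 6+17+9+31+26+18 = 107
Ridge → Fern → Easton → Denton → Grove → Thorn → Vale: 6+17+9+31+10+18 = 91
Ridge → Fern → Easton → Denton → Vale → Grove → Thorn: 6+17+9+7+26+10 = 75
Ridge → Fern → Easton → Denton → Vale → Thorn → Grove: 6+17+9+7+18+10 = 67
Ridge → Fern → Easton → Denton → Thorn → Grove → Vale: 6+17+9+23+10+26 = 91
Ridge → Fern → Easton → Denton → Thorn → Vale → Grove: 6+17+9+23+18+26 = 99
Ridge → Fern → Easton → Grove → Denton → Vale → Thorn: 6+17+22+31+7+18 = 101
Ridge → Fern → Easton → Grove → Denton → Thorn → Vale: 6+17+22+31+23+18 = 117
… (712 more)
Ridge → Fern → Grove → Thorn → Easton → Vale → Denton: 6+5+10+14+4+7 = 46  ← best
The minimum is 46.
One shortest path: Ridge → Fern → Grove → Thorn → Easton → Vale → Denton.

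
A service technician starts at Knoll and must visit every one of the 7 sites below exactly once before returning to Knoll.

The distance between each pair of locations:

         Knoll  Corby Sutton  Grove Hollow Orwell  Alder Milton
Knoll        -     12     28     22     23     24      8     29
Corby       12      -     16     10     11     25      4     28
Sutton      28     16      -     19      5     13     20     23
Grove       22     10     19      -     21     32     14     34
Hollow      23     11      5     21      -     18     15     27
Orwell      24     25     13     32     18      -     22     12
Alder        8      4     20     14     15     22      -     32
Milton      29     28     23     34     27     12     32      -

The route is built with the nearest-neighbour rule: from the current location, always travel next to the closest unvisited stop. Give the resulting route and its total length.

From Knoll: distances to unvisited — Alder=8, Corby=12, Grove=22, Hollow=23, Orwell=24, Sutton=28, Milton=29. Nearest is Alder (8).
From Alder: distances to unvisited — Corby=4, Grove=14, Hollow=15, Sutton=20, Orwell=22, Milton=32. Nearest is Corby (4).
From Corby: distances to unvisited — Grove=10, Hollow=11, Sutton=16, Orwell=25, Milton=28. Nearest is Grove (10).
From Grove: distances to unvisited — Sutton=19, Hollow=21, Orwell=32, Milton=34. Nearest is Sutton (19).
From Sutton: distances to unvisited — Hollow=5, Orwell=13, Milton=23. Nearest is Hollow (5).
From Hollow: distances to unvisited — Orwell=18, Milton=27. Nearest is Orwell (18).
From Orwell: distances to unvisited — Milton=12. Nearest is Milton (12).
Return Milton→Knoll: 29.
Total = 8 + 4 + 10 + 19 + 5 + 18 + 12 + 29 = 105.

Nearest-neighbour total = 105; route Knoll → Alder → Corby → Grove → Sutton → Hollow → Orwell → Milton → Knoll.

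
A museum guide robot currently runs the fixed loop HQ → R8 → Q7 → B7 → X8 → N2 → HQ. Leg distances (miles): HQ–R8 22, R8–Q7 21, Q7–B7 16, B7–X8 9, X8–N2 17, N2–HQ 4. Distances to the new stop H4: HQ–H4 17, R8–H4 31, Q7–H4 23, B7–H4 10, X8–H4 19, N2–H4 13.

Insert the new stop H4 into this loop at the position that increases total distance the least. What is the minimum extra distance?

+15 miles — insert H4 between X8 and N2.

Insertion cost between consecutive stops i–j is d(i,H4) + d(H4,j) − d(i,j):
  between HQ and R8: 17 + 31 − 22 = 26
  between R8 and Q7: 31 + 23 − 21 = 33
  between Q7 and B7: 23 + 10 − 16 = 17
  between B7 and X8: 10 + 19 − 9 = 20
  between X8 and N2: 19 + 13 − 17 = 15
  between N2 and HQ: 13 + 17 − 4 = 26
Cheapest insertion is between X8 and N2, adding 15.
New total = 89 + 15 = 104.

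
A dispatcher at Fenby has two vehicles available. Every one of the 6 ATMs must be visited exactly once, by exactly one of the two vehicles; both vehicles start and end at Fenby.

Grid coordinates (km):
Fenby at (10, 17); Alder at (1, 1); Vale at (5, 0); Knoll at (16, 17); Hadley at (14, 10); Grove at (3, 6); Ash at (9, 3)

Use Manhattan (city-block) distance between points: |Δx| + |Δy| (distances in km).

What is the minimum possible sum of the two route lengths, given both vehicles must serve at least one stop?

Minimum combined distance: 72 km.

Try each way of splitting the stops between the two vehicles (each non-empty) and, for each split, find the best tour for each vehicle:
  {Alder} + {Vale, Knoll, Hadley, Grove, Ash}: 50 + 60 = 110
  {Vale} + {Alder, Knoll, Hadley, Grove, Ash}: 44 + 62 = 106
  {Alder, Vale} + {Knoll, Hadley, Grove, Ash}: 52 + 54 = 106
  {Knoll} + {Alder, Vale, Hadley, Grove, Ash}: 12 + 60 = 72
  {Alder, Knoll} + {Vale, Hadley, Grove, Ash}: 62 + 56 = 118
  {Vale, Knoll} + {Alder, Hadley, Grove, Ash}: 56 + 58 = 114
  … (31 splits in total)
Best: vehicle 1 Fenby → Knoll → Fenby = 12; vehicle 2 Fenby → Hadley → Grove → Alder → Vale → Ash → Fenby = 60; combined 72.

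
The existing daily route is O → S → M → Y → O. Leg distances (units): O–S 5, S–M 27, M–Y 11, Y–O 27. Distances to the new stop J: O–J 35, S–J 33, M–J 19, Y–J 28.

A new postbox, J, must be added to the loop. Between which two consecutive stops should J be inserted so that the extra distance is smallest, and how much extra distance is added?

Adding 25 by placing J on the S–M leg.

Insertion cost between consecutive stops i–j is d(i,J) + d(J,j) − d(i,j):
  between O and S: 35 + 33 − 5 = 63
  between S and M: 33 + 19 − 27 = 25
  between M and Y: 19 + 28 − 11 = 36
  between Y and O: 28 + 35 − 27 = 36
Cheapest insertion is between S and M, adding 25.
New total = 70 + 25 = 95.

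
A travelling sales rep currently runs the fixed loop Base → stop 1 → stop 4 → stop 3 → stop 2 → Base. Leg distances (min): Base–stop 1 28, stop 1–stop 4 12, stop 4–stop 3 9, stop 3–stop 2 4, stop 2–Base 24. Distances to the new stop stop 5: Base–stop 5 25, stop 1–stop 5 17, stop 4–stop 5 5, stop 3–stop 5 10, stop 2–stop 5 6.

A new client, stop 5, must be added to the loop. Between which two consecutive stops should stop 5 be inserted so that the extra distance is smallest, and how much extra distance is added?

+6 min — insert stop 5 between stop 4 and stop 3.

Insertion cost between consecutive stops i–j is d(i,stop 5) + d(stop 5,j) − d(i,j):
  between Base and stop 1: 25 + 17 − 28 = 14
  between stop 1 and stop 4: 17 + 5 − 12 = 10
  between stop 4 and stop 3: 5 + 10 − 9 = 6
  between stop 3 and stop 2: 10 + 6 − 4 = 12
  between stop 2 and Base: 6 + 25 − 24 = 7
Cheapest insertion is between stop 4 and stop 3, adding 6.
New total = 77 + 6 = 83.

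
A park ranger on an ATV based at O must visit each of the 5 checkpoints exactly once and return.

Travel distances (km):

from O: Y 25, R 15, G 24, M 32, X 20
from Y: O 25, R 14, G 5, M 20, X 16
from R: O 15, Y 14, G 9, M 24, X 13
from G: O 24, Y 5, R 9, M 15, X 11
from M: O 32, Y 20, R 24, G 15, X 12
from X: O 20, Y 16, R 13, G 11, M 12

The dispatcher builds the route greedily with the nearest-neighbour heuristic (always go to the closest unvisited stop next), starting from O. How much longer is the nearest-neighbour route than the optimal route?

Excess over optimum: 8 km.

From O: R=15, X=20, G=24, Y=25, M=32 → choose R (15).
From R: G=9, X=13, Y=14, M=24 → choose G (9).
From G: Y=5, X=11, M=15 → choose Y (5).
From Y: X=16, M=20 → choose X (16).
From X: M=12 → choose M (12).
NN route O → R → G → Y → X → M → O costs 89.
Optimal: O → R → Y → G → M → X → O costs 81 (by enumerating all 60 distinct tours).
Excess = 89 − 81 = 8.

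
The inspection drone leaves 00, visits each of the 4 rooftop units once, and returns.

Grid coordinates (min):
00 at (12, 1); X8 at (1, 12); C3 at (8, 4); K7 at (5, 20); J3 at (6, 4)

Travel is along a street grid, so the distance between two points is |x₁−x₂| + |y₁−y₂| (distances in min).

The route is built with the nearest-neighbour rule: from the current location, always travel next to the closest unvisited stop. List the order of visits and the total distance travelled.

Total distance 60 min via the nearest-neighbour route 00 → C3 → J3 → X8 → K7 → 00.

From 00: distances to unvisited — C3=7, J3=9, X8=22, K7=26. Nearest is C3 (7).
From C3: distances to unvisited — J3=2, X8=15, K7=19. Nearest is J3 (2).
From J3: distances to unvisited — X8=13, K7=17. Nearest is X8 (13).
From X8: distances to unvisited — K7=12. Nearest is K7 (12).
Return K7→00: 26.
Total = 7 + 2 + 13 + 12 + 26 = 60.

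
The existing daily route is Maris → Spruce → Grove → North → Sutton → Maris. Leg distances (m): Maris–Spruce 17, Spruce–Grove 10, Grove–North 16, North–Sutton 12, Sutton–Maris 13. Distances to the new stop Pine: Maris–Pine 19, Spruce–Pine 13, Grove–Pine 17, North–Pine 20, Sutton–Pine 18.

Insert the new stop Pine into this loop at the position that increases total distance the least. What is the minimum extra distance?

Insertion cost between consecutive stops i–j is d(i,Pine) + d(Pine,j) − d(i,j):
  between Maris and Spruce: 19 + 13 − 17 = 15
  between Spruce and Grove: 13 + 17 − 10 = 20
  between Grove and North: 17 + 20 − 16 = 21
  between North and Sutton: 20 + 18 − 12 = 26
  between Sutton and Maris: 18 + 19 − 13 = 24
Cheapest insertion is between Maris and Spruce, adding 15.
New total = 68 + 15 = 83.

+15 m — insert Pine between Maris and Spruce.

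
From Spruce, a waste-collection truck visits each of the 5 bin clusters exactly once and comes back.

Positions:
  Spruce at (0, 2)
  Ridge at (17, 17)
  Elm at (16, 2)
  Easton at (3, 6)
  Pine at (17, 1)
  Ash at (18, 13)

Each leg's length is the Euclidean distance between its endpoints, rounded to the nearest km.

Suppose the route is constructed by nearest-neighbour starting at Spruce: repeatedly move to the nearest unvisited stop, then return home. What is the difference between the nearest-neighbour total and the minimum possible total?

From Spruce: Easton=5, Elm=16, Pine=17, Ash=21, Ridge=23 → choose Easton (5).
From Easton: Elm=14, Pine=15, Ash=17, Ridge=18 → choose Elm (14).
From Elm: Pine=1, Ash=11, Ridge=15 → choose Pine (1).
From Pine: Ash=12, Ridge=16 → choose Ash (12).
From Ash: Ridge=4 → choose Ridge (4).
NN route Spruce → Easton → Elm → Pine → Ash → Ridge → Spruce costs 59.
Optimal: Spruce → Elm → Pine → Ash → Ridge → Easton → Spruce costs 56 (by enumerating all 60 distinct tours).
Excess = 59 − 56 = 3.

The nearest-neighbour route is 3 km longer than optimal.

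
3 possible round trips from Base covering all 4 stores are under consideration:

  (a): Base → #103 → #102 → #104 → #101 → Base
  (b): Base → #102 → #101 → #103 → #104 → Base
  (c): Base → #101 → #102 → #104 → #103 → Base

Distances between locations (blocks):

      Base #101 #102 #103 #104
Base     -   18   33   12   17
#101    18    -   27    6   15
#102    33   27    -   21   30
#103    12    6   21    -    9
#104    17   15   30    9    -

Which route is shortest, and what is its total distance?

(a): 12 + 21 + 30 + 15 + 18 = 96
(b): 33 + 27 + 6 + 9 + 17 = 92
(c): 18 + 27 + 30 + 9 + 12 = 96

Shortest is (b), total 92 blocks.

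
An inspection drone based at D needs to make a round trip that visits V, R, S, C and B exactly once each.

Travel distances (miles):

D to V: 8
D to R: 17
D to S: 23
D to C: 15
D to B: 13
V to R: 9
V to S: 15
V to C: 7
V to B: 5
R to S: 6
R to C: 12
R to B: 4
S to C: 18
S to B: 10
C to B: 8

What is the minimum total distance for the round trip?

56 miles — the shortest possible round trip.

D-V-R-S-C-B-D: 8+9+6+18+8+13 = 62
D-V-R-S-B-C-D: 8+9+6+10+8+15 = 56
D-V-R-C-S-B-D: 8+9+12+18+10+13 = 70
D-V-R-C-B-S-D: 8+9+12+8+10+23 = 70
D-V-R-B-S-C-D: 8+9+4+10+18+15 = 64
D-V-R-B-C-S-D: 8+9+4+8+18+23 = 70
D-V-S-R-C-B-D: 8+15+6+12+8+13 = 62
D-V-S-R-B-C-D: 8+15+6+4+8+15 = 56
D-V-S-C-R-B-D: 8+15+18+12+4+13 = 70
D-V-S-C-B-R-D: 8+15+18+8+4+17 = 70
D-V-S-B-R-C-D: 8+15+10+4+12+15 = 64
D-V-S-B-C-R-D: 8+15+10+8+12+17 = 70
D-V-C-R-S-B-D: 8+7+12+6+10+13 = 56
D-V-C-R-B-S-D: 8+7+12+4+10+23 = 64
… (46 more)
The minimum is 56.
One optimal route: D → V → R → S → B → C → D (or its reverse).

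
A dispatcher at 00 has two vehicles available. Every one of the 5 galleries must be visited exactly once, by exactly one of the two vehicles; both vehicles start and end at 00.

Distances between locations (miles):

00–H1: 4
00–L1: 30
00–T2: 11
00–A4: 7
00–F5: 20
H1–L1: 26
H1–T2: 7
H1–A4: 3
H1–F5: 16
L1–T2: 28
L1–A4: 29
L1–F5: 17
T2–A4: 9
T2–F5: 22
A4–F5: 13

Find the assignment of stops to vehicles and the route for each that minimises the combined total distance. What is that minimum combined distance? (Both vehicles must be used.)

84 miles — the smallest possible combined total.

Try each way of splitting the stops between the two vehicles (each non-empty) and, for each split, find the best tour for each vehicle:
  {H1} + {L1, T2, A4, F5}: 8 + 76 = 84
  {L1} + {H1, T2, A4, F5}: 60 + 53 = 113
  {H1, L1} + {T2, A4, F5}: 60 + 53 = 113
  {T2} + {H1, L1, A4, F5}: 22 + 67 = 89
  {H1, T2} + {L1, A4, F5}: 22 + 67 = 89
  {L1, T2} + {H1, A4, F5}: 69 + 40 = 109
  … (15 splits in total)
Best: vehicle 1 00 → H1 → 00 = 8; vehicle 2 00 → T2 → L1 → F5 → A4 → 00 = 76; combined 84.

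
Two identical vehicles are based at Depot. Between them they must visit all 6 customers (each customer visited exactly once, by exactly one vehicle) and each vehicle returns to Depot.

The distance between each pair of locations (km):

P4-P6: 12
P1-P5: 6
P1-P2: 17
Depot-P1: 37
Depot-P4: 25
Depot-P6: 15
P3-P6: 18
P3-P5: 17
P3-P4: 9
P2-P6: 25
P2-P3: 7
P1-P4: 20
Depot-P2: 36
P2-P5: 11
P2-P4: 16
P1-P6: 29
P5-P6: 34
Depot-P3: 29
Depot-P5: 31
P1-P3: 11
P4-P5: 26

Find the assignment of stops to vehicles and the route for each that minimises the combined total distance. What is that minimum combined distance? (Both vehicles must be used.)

There are 2^5 − 1 = 31 ways to divide the 6 stops into two non-empty groups. For each, the best each vehicle can do is its own shortest tour through its group:
  {P1} + {P2, P3, P4, P5, P6}: 74 + 85 = 159
  {P2} + {P1, P3, P4, P5, P6}: 72 + 84 = 156
  {P1, P2} + {P3, P4, P5, P6}: 90 + 84 = 174
  {P3} + {P1, P2, P4, P5, P6}: 58 + 97 = 155
  {P1, P3} + {P2, P4, P5, P6}: 77 + 85 = 162
  {P2, P3} + {P1, P4, P5, P6}: 72 + 84 = 156
  … (31 splits in total)
  {P1, P2, P3, P4, P5} + {P6}: 95 + 30 = 125  ← best
Best: vehicle 1 Depot → P1 → P5 → P2 → P3 → P4 → Depot = 95; vehicle 2 Depot → P6 → Depot = 30; combined 125.

Minimum combined distance: 125 km.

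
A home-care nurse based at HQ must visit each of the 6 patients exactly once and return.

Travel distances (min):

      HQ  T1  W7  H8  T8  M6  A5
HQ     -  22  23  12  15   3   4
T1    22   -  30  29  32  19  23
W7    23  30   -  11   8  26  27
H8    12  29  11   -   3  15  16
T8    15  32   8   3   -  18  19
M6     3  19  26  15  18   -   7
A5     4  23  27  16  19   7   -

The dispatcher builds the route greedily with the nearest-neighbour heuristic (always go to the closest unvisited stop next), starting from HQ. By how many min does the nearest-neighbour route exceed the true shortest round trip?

The nearest-neighbour route is 6 min longer than optimal.

HQ: M6=3, A5=4, H8=12, T8=15, T1=22, W7=23 ⇒ M6
M6: A5=7, H8=15, T8=18, T1=19, W7=26 ⇒ A5
A5: H8=16, T8=19, T1=23, W7=27 ⇒ H8
H8: T8=3, W7=11, T1=29 ⇒ T8
T8: W7=8, T1=32 ⇒ W7
W7: T1=30 ⇒ T1
NN route HQ → M6 → A5 → H8 → T8 → W7 → T1 → HQ costs 89.
Optimal: HQ → H8 → T8 → W7 → T1 → M6 → A5 → HQ costs 83 (by enumerating all 360 distinct tours).
Excess = 89 − 83 = 6.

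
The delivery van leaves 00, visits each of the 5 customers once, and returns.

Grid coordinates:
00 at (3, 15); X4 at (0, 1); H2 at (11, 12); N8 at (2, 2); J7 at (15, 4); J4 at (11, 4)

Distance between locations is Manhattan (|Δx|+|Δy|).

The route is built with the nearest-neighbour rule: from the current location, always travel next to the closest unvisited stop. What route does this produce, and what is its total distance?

58 along 00 → H2 → J4 → J7 → N8 → X4 → 00.

00 → [H2:11 / N8:14 / X4:17 / J4:19 / J7:23] → H2 (11)
H2 → [J4:8 / J7:12 / N8:19 / X4:22] → J4 (8)
J4 → [J7:4 / N8:11 / X4:14] → J7 (4)
J7 → [N8:15 / X4:18] → N8 (15)
N8 → [X4:3] → X4 (3)
Return X4→00: 17.
Total = 11 + 8 + 4 + 15 + 3 + 17 = 58.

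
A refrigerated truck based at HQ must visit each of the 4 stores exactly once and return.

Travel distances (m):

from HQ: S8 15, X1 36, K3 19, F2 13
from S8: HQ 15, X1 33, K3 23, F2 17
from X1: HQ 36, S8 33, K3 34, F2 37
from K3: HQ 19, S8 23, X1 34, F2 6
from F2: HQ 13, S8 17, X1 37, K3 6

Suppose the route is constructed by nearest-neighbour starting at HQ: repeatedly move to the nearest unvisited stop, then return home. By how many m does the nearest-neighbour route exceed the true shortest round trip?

HQ: F2=13, S8=15, K3=19, X1=36 ⇒ F2
F2: K3=6, S8=17, X1=37 ⇒ K3
K3: S8=23, X1=34 ⇒ S8
S8: X1=33 ⇒ X1
NN route HQ → F2 → K3 → S8 → X1 → HQ costs 111.
Optimal: HQ → S8 → X1 → K3 → F2 → HQ costs 101 (by enumerating all 12 distinct tours).
Excess = 111 − 101 = 10.

The nearest-neighbour route is 10 m longer than optimal.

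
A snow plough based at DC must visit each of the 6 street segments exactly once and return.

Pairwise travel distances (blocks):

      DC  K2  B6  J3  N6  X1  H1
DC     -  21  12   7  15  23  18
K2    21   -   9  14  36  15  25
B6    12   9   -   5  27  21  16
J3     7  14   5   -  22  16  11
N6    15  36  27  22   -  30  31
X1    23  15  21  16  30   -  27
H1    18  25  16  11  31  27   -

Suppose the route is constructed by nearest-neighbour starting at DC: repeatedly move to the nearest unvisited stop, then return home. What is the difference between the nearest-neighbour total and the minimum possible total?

From DC: J3=7, B6=12, N6=15, H1=18, K2=21, X1=23 → choose J3 (7).
From J3: B6=5, H1=11, K2=14, X1=16, N6=22 → choose B6 (5).
From B6: K2=9, H1=16, X1=21, N6=27 → choose K2 (9).
From K2: X1=15, H1=25, N6=36 → choose X1 (15).
From X1: H1=27, N6=30 → choose H1 (27).
From H1: N6=31 → choose N6 (31).
NN route DC → J3 → B6 → K2 → X1 → H1 → N6 → DC costs 109.
Optimal: DC → J3 → H1 → B6 → K2 → X1 → N6 → DC costs 103 (by enumerating all 360 distinct tours).
Excess = 109 − 103 = 6.

6 blocks longer than the optimal tour.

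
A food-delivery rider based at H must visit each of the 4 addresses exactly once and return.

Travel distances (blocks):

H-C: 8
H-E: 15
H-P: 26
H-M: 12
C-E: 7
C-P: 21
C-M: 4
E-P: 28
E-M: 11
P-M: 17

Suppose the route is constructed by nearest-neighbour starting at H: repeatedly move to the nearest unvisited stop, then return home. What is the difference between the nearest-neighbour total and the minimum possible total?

The nearest-neighbour route is 8 blocks longer than optimal.

From H: C=8, M=12, E=15, P=26 → choose C (8).
From C: M=4, E=7, P=21 → choose M (4).
From M: E=11, P=17 → choose E (11).
From E: P=28 → choose P (28).
NN route H → C → M → E → P → H costs 77.
Optimal: H → C → E → M → P → H costs 69 (by enumerating all 12 distinct tours).
Excess = 77 − 69 = 8.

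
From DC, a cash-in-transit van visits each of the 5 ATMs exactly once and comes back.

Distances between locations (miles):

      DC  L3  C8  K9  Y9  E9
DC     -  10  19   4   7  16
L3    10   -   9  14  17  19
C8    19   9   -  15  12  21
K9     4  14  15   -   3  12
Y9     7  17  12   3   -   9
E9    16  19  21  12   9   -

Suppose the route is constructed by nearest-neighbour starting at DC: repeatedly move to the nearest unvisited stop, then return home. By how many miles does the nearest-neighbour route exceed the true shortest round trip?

DC: K9=4, Y9=7, L3=10, E9=16, C8=19 ⇒ K9
K9: Y9=3, E9=12, L3=14, C8=15 ⇒ Y9
Y9: E9=9, C8=12, L3=17 ⇒ E9
E9: L3=19, C8=21 ⇒ L3
L3: C8=9 ⇒ C8
NN route DC → K9 → Y9 → E9 → L3 → C8 → DC costs 63.
Optimal: DC → L3 → C8 → Y9 → E9 → K9 → DC costs 56 (by enumerating all 60 distinct tours).
Excess = 63 − 56 = 7.

7 miles longer than the optimal tour.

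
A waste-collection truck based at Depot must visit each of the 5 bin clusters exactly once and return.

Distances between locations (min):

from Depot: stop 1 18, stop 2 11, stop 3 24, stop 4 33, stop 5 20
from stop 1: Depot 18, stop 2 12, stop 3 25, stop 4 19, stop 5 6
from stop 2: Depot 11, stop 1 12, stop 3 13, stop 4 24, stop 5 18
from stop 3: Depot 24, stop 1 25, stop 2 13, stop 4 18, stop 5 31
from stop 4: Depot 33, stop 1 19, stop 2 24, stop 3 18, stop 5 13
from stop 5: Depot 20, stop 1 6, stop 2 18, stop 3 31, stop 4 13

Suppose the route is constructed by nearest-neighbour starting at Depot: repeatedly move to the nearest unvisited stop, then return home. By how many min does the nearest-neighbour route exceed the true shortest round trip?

From Depot: stop 2=11, stop 1=18, stop 5=20, stop 3=24, stop 4=33 → choose stop 2 (11).
From stop 2: stop 1=12, stop 3=13, stop 5=18, stop 4=24 → choose stop 1 (12).
From stop 1: stop 5=6, stop 4=19, stop 3=25 → choose stop 5 (6).
From stop 5: stop 4=13, stop 3=31 → choose stop 4 (13).
From stop 4: stop 3=18 → choose stop 3 (18).
NN route Depot → stop 2 → stop 1 → stop 5 → stop 4 → stop 3 → Depot costs 84.
Optimal: Depot → stop 1 → stop 5 → stop 4 → stop 3 → stop 2 → Depot costs 79 (by enumerating all 60 distinct tours).
Excess = 84 − 79 = 5.

5 min longer than the optimal tour.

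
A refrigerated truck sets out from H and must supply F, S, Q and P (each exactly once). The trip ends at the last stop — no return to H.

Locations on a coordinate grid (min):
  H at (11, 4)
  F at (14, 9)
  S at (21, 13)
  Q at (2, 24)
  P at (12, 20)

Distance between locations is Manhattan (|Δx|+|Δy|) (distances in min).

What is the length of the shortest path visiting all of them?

49 min — the minimum one-way total.

There are 4! = 24 possible orderings.
H→F→S→Q→P: 8+11+30+14 = 63
H→F→S→P→Q: 8+11+16+14 = 49
H→F→Q→S→P: 8+27+30+16 = 81
H→F→Q→P→S: 8+27+14+16 = 65
H→F→P→S→Q: 8+13+16+30 = 67
H→F→P→Q→S: 8+13+14+30 = 65
H→S→F→Q→P: 19+11+27+14 = 71
H→S→F→P→Q: 19+11+13+14 = 57
H→S→Q→F→P: 19+30+27+13 = 89
H→S→Q→P→F: 19+30+14+13 = 76
H→S→P→F→Q: 19+16+13+27 = 75
H→S→P→Q→F: 19+16+14+27 = 76
H→Q→F→S→P: 29+27+11+16 = 83
H→Q→F→P→S: 29+27+13+16 = 85
… (10 more)
The minimum is 49.
One shortest path: H → F → S → P → Q.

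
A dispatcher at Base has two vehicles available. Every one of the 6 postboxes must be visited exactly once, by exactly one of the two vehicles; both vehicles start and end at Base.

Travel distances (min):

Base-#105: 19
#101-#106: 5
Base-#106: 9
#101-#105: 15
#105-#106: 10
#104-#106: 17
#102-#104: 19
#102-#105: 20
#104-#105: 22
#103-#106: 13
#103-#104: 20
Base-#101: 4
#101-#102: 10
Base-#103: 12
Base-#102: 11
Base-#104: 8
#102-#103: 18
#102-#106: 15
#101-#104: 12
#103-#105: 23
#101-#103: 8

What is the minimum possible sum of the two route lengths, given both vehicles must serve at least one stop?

There are 2^5 − 1 = 31 ways to divide the 6 stops into two non-empty groups. For each, the best each vehicle can do is its own shortest tour through its group:
  {#101} + {#102, #103, #104, #105, #106}: 8 + 82 = 90
  {#102} + {#101, #103, #104, #105, #106}: 22 + 65 = 87
  {#101, #102} + {#103, #104, #105, #106}: 25 + 65 = 90
  {#103} + {#101, #102, #104, #105, #106}: 24 + 66 = 90
  {#101, #103} + {#102, #104, #105, #106}: 24 + 66 = 90
  {#102, #103} + {#101, #104, #105, #106}: 41 + 49 = 90
  … (31 splits in total)
  {#104} + {#101, #102, #103, #105, #106}: 16 + 66 = 82  ← best
Best: vehicle 1 Base → #104 → Base = 16; vehicle 2 Base → #101 → #103 → #106 → #105 → #102 → Base = 66; combined 82.

Minimum combined distance: 82 min.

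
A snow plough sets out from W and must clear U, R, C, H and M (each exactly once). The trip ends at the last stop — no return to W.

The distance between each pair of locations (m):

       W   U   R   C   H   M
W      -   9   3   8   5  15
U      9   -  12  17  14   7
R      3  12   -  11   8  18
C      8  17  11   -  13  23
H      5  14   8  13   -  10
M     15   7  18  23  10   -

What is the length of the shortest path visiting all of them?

There are 5! = 120 possible orderings.
W → U → R → C → H → M: 9+12+11+13+10 = 55
W → U → R → C → M → H: 9+12+11+23+10 = 65
W → U → R → H → C → M: 9+12+8+13+23 = 65
W → U → R → H → M → C: 9+12+8+10+23 = 62
W → U → R → M → C → H: 9+12+18+23+13 = 75
W → U → R → M → H → C: 9+12+18+10+13 = 62
W → U → C → R → H → M: 9+17+11+8+10 = 55
W → U → C → R → M → H: 9+17+11+18+10 = 65
W → U → C → H → R → M: 9+17+13+8+18 = 65
W → U → C → H → M → R: 9+17+13+10+18 = 67
W → U → C → M → R → H: 9+17+23+18+8 = 75
W → U → C → M → H → R: 9+17+23+10+8 = 67
W → U → H → R → C → M: 9+14+8+11+23 = 65
W → U → H → R → M → C: 9+14+8+18+23 = 72
… (106 more)
W → R → C → H → M → U: 3+11+13+10+7 = 44  ← best
The minimum is 44.
One shortest path: W → R → C → H → M → U.

Minimum one-way distance = 44 m.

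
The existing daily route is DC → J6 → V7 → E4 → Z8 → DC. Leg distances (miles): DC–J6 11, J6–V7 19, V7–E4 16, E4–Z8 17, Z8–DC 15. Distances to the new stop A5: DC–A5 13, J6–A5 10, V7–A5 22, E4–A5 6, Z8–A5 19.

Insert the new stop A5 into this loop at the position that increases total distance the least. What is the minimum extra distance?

Minimum extra distance: 8 miles, inserting A5 between E4 and Z8.

Insertion cost between consecutive stops i–j is d(i,A5) + d(A5,j) − d(i,j):
  between DC and J6: 13 + 10 − 11 = 12
  between J6 and V7: 10 + 22 − 19 = 13
  between V7 and E4: 22 + 6 − 16 = 12
  between E4 and Z8: 6 + 19 − 17 = 8
  between Z8 and DC: 19 + 13 − 15 = 17
Cheapest insertion is between E4 and Z8, adding 8.
New total = 78 + 8 = 86.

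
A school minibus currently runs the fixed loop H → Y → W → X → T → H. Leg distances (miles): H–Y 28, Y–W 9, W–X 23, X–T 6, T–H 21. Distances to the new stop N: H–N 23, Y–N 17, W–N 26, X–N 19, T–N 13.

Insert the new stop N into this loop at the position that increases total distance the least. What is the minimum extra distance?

Insertion cost between consecutive stops i–j is d(i,N) + d(N,j) − d(i,j):
  between H and Y: 23 + 17 − 28 = 12
  between Y and W: 17 + 26 − 9 = 34
  between W and X: 26 + 19 − 23 = 22
  between X and T: 19 + 13 − 6 = 26
  between T and H: 13 + 23 − 21 = 15
Cheapest insertion is between H and Y, adding 12.
New total = 87 + 12 = 99.

+12 miles — insert N between H and Y.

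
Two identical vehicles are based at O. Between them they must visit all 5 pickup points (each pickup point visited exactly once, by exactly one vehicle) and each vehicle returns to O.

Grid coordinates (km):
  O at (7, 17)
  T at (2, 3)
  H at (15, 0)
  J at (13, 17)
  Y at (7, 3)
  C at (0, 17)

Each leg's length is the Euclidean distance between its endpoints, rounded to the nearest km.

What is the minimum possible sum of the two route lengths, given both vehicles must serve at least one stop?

Minimum combined distance: 66 km.

Try each way of splitting the stops between the two vehicles (each non-empty) and, for each split, find the best tour for each vehicle:
  {T} + {H, J, Y, C}: 30 + 55 = 85
  {H} + {T, J, Y, C}: 38 + 47 = 85
  {T, H} + {J, Y, C}: 47 + 44 = 91
  {J} + {T, H, Y, C}: 12 + 54 = 66
  {T, J} + {H, Y, C}: 39 + 51 = 90
  {H, J} + {T, Y, C}: 42 + 40 = 82
  … (15 splits in total)
Best: vehicle 1 O → J → O = 12; vehicle 2 O → H → Y → T → C → O = 54; combined 66.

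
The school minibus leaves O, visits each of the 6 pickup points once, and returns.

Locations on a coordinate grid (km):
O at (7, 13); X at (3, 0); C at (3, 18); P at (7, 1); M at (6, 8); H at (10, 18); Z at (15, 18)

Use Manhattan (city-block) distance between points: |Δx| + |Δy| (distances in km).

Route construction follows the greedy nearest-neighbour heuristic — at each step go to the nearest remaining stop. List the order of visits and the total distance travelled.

O → [M:6 / H:8 / C:9 / P:12 / Z:13 / X:17] → M (6)
M → [P:8 / X:11 / C:13 / H:14 / Z:19] → P (8)
P → [X:5 / H:20 / C:21 / Z:25] → X (5)
X → [C:18 / H:25 / Z:30] → C (18)
C → [H:7 / Z:12] → H (7)
H → [Z:5] → Z (5)
Return Z→O: 13.
Total = 6 + 8 + 5 + 18 + 7 + 5 + 13 = 62.

Nearest-neighbour total = 62 km; route O → M → P → X → C → H → Z → O.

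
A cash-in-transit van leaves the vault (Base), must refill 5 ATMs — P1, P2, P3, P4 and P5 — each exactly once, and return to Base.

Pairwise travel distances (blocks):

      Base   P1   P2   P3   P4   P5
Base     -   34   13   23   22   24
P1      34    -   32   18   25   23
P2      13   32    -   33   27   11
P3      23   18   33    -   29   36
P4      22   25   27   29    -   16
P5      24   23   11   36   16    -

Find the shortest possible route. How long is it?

Minimum total distance: 106 blocks.

There are 60 distinct closed tours to check (reversals are equivalent).
Base - P1 - P2 - P3 - P4 - P5 - Base: 34+32+33+29+16+24 = 168
Base - P1 - P2 - P3 - P5 - P4 - Base: 34+32+33+36+16+22 = 173
Base - P1 - P2 - P4 - P3 - P5 - Base: 34+32+27+29+36+24 = 182
Base - P1 - P2 - P4 - P5 - P3 - Base: 34+32+27+16+36+23 = 168
Base - P1 - P2 - P5 - P3 - P4 - Base: 34+32+11+36+29+22 = 164
Base - P1 - P2 - P5 - P4 - P3 - Base: 34+32+11+16+29+23 = 145
Base - P1 - P3 - P2 - P4 - P5 - Base: 34+18+33+27+16+24 = 152
Base - P1 - P3 - P2 - P5 - P4 - Base: 34+18+33+11+16+22 = 134
Base - P1 - P3 - P4 - P2 - P5 - Base: 34+18+29+27+11+24 = 143
Base - P1 - P3 - P4 - P5 - P2 - Base: 34+18+29+16+11+13 = 121
Base - P1 - P3 - P5 - P2 - P4 - Base: 34+18+36+11+27+22 = 148
Base - P1 - P3 - P5 - P4 - P2 - Base: 34+18+36+16+27+13 = 144
Base - P1 - P4 - P2 - P3 - P5 - Base: 34+25+27+33+36+24 = 179
Base - P1 - P4 - P2 - P5 - P3 - Base: 34+25+27+11+36+23 = 156
… (46 more)
Base - P2 - P5 - P4 - P1 - P3 - Base: 13+11+16+25+18+23 = 106  ← best
The minimum is 106.
One optimal route: Base → P2 → P5 → P4 → P1 → P3 → Base (or its reverse).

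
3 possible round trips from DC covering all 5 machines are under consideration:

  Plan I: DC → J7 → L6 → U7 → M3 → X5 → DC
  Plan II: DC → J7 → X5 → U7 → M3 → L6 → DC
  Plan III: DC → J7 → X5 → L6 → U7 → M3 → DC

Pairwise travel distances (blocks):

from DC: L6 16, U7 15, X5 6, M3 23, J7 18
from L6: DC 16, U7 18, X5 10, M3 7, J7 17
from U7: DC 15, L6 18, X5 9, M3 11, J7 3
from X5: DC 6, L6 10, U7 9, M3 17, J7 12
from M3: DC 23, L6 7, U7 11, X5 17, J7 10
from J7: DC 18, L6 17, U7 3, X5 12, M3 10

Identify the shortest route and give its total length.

Plan I: 18 + 17 + 18 + 11 + 17 + 6 = 87
Plan II: 18 + 12 + 9 + 11 + 7 + 16 = 73
Plan III: 18 + 12 + 10 + 18 + 11 + 23 = 92

Shortest is Plan II, total 73 blocks.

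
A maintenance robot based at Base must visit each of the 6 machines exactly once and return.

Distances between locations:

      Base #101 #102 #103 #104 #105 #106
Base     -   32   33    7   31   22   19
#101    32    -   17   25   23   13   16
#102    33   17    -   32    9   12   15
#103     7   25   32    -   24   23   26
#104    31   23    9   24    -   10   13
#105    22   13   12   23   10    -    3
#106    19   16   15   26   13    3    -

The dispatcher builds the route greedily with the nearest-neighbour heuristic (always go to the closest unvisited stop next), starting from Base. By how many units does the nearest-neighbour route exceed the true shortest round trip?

14 longer than the optimal tour.

Base: #103=7, #106=19, #105=22, #104=31, #101=32, #102=33 ⇒ #103
#103: #105=23, #104=24, #101=25, #106=26, #102=32 ⇒ #105
#105: #106=3, #104=10, #102=12, #101=13 ⇒ #106
#106: #104=13, #102=15, #101=16 ⇒ #104
#104: #102=9, #101=23 ⇒ #102
#102: #101=17 ⇒ #101
NN route Base → #103 → #105 → #106 → #104 → #102 → #101 → Base costs 104.
Optimal: Base → #103 → #101 → #102 → #104 → #105 → #106 → Base costs 90 (by enumerating all 360 distinct tours).
Excess = 104 − 90 = 14.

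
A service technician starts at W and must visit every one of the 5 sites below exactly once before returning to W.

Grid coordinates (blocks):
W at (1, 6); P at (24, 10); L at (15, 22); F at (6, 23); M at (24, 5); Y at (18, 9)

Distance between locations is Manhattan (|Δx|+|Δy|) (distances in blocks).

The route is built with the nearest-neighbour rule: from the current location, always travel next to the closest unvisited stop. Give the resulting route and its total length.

Total distance 90 blocks via the nearest-neighbour route W → Y → P → M → L → F → W.

From W: distances to unvisited — Y=20, F=22, M=24, P=27, L=30. Nearest is Y (20).
From Y: distances to unvisited — P=7, M=10, L=16, F=26. Nearest is P (7).
From P: distances to unvisited — M=5, L=21, F=31. Nearest is M (5).
From M: distances to unvisited — L=26, F=36. Nearest is L (26).
From L: distances to unvisited — F=10. Nearest is F (10).
Return F→W: 22.
Total = 20 + 7 + 5 + 26 + 10 + 22 = 90.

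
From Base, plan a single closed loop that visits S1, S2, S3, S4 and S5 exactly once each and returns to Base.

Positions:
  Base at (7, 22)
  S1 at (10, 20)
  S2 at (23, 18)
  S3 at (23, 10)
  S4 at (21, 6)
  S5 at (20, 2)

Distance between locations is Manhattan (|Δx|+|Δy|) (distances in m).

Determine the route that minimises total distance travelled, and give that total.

With 5 stops there are 5!/2 = 60 distinct round trips (a route and its reverse cost the same).
Base→S1→S2→S3→S4→S5→Base: 5+15+8+6+5+33 = 72
Base→S1→S2→S3→S5→S4→Base: 5+15+8+11+5+30 = 74
Base→S1→S2→S4→S3→S5→Base: 5+15+14+6+11+33 = 84
Base→S1→S2→S4→S5→S3→Base: 5+15+14+5+11+28 = 78
Base→S1→S2→S5→S3→S4→Base: 5+15+19+11+6+30 = 86
Base→S1→S2→S5→S4→S3→Base: 5+15+19+5+6+28 = 78
Base→S1→S3→S2→S4→S5→Base: 5+23+8+14+5+33 = 88
Base→S1→S3→S2→S5→S4→Base: 5+23+8+19+5+30 = 90
Base→S1→S3→S4→S2→S5→Base: 5+23+6+14+19+33 = 100
Base→S1→S3→S4→S5→S2→Base: 5+23+6+5+19+20 = 78
Base→S1→S3→S5→S2→S4→Base: 5+23+11+19+14+30 = 102
Base→S1→S3→S5→S4→S2→Base: 5+23+11+5+14+20 = 78
Base→S1→S4→S2→S3→S5→Base: 5+25+14+8+11+33 = 96
Base→S1→S4→S2→S5→S3→Base: 5+25+14+19+11+28 = 102
… (46 more)
The minimum is 72.
One optimal route: Base → S1 → S2 → S3 → S4 → S5 → Base (or its reverse).

Shortest round trip = 72 m.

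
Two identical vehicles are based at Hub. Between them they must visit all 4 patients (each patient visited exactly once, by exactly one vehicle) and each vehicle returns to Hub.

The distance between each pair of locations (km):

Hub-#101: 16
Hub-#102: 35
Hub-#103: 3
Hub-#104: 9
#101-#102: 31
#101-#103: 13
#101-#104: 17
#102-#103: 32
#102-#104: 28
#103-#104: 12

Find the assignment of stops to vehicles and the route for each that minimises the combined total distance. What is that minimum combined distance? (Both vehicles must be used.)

90 km — the smallest possible combined total.

There are 2^3 − 1 = 7 ways to divide the 4 stops into two non-empty groups. For each, the best each vehicle can do is its own shortest tour through its group:
  {#101} + {#102, #103, #104}: 32 + 72 = 104
  {#102} + {#101, #103, #104}: 70 + 42 = 112
  {#101, #102} + {#103, #104}: 82 + 24 = 106
  {#103} + {#101, #102, #104}: 6 + 84 = 90
  {#101, #103} + {#102, #104}: 32 + 72 = 104
  {#102, #103} + {#101, #104}: 70 + 42 = 112
  … (7 splits in total)
Best: vehicle 1 Hub → #103 → Hub = 6; vehicle 2 Hub → #101 → #102 → #104 → Hub = 84; combined 90.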